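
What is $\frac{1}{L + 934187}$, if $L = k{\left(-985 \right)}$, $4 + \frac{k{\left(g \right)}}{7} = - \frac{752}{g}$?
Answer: $\frac{985}{920151879} \approx 1.0705 \cdot 10^{-6}$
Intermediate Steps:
$k{\left(g \right)} = -28 - \frac{5264}{g}$ ($k{\left(g \right)} = -28 + 7 \left(- \frac{752}{g}\right) = -28 - \frac{5264}{g}$)
$L = - \frac{22316}{985}$ ($L = -28 - \frac{5264}{-985} = -28 - - \frac{5264}{985} = -28 + \frac{5264}{985} = - \frac{22316}{985} \approx -22.656$)
$\frac{1}{L + 934187} = \frac{1}{- \frac{22316}{985} + 934187} = \frac{1}{\frac{920151879}{985}} = \frac{985}{920151879}$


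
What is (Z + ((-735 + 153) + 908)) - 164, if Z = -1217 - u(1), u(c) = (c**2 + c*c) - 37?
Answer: -1020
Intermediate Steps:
u(c) = -37 + 2*c**2 (u(c) = (c**2 + c**2) - 37 = 2*c**2 - 37 = -37 + 2*c**2)
Z = -1182 (Z = -1217 - (-37 + 2*1**2) = -1217 - (-37 + 2*1) = -1217 - (-37 + 2) = -1217 - 1*(-35) = -1217 + 35 = -1182)
(Z + ((-735 + 153) + 908)) - 164 = (-1182 + ((-735 + 153) + 908)) - 164 = (-1182 + (-582 + 908)) - 164 = (-1182 + 326) - 164 = -856 - 164 = -1020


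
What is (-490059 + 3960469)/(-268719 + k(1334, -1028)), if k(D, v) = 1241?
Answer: -1735205/133739 ≈ -12.975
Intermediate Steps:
(-490059 + 3960469)/(-268719 + k(1334, -1028)) = (-490059 + 3960469)/(-268719 + 1241) = 3470410/(-267478) = 3470410*(-1/267478) = -1735205/133739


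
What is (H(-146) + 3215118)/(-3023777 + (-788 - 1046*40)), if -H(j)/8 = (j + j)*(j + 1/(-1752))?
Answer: -8622182/9199215 ≈ -0.93727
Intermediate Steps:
H(j) = -16*j*(-1/1752 + j) (H(j) = -8*(j + j)*(j + 1/(-1752)) = -8*2*j*(j - 1/1752) = -8*2*j*(-1/1752 + j) = -16*j*(-1/1752 + j))
(H(-146) + 3215118)/(-3023777 + (-788 - 1046*40)) = ((2/219)*(-146)*(1 - 1752*(-146)) + 3215118)/(-3023777 + (-788 - 1046*40)) = ((2/219)*(-146)*(1 + 255792) + 3215118)/(-3023777 + (-788 - 41840)) = ((2/219)*(-146)*255793 + 3215118)/(-3023777 - 42628) = (-1023172/3 + 3215118)/(-3066405) = (8622182/3)*(-1/3066405) = -8622182/9199215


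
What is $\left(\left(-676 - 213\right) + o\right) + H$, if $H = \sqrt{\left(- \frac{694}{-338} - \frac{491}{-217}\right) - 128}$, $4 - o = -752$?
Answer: $-133 + \frac{i \sqrt{984282922}}{2821} \approx -133.0 + 11.121 i$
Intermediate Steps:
$o = 756$ ($o = 4 - -752 = 4 + 752 = 756$)
$H = \frac{i \sqrt{984282922}}{2821}$ ($H = \sqrt{\left(\left(-694\right) \left(- \frac{1}{338}\right) - - \frac{491}{217}\right) - 128} = \sqrt{\left(\frac{347}{169} + \frac{491}{217}\right) - 128} = \sqrt{\frac{158278}{36673} - 128} = \sqrt{- \frac{4535866}{36673}} = \frac{i \sqrt{984282922}}{2821} \approx 11.121 i$)
$\left(\left(-676 - 213\right) + o\right) + H = \left(\left(-676 - 213\right) + 756\right) + \frac{i \sqrt{984282922}}{2821} = \left(-889 + 756\right) + \frac{i \sqrt{984282922}}{2821} = -133 + \frac{i \sqrt{984282922}}{2821}$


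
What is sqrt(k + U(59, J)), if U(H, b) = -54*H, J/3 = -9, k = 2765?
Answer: I*sqrt(421) ≈ 20.518*I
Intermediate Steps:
J = -27 (J = 3*(-9) = -27)
sqrt(k + U(59, J)) = sqrt(2765 - 54*59) = sqrt(2765 - 3186) = sqrt(-421) = I*sqrt(421)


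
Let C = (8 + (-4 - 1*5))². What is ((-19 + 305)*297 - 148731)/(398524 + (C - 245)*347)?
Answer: -63789/313856 ≈ -0.20324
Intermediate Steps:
C = 1 (C = (8 + (-4 - 5))² = (8 - 9)² = (-1)² = 1)
((-19 + 305)*297 - 148731)/(398524 + (C - 245)*347) = ((-19 + 305)*297 - 148731)/(398524 + (1 - 245)*347) = (286*297 - 148731)/(398524 - 244*347) = (84942 - 148731)/(398524 - 84668) = -63789/313856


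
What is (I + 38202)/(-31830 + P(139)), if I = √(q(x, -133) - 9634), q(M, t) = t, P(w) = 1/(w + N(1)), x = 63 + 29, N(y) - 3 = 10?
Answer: -5806704/4838159 - 152*I*√9767/4838159 ≈ -1.2002 - 0.0031049*I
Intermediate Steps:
N(y) = 13 (N(y) = 3 + 10 = 13)
x = 92
P(w) = 1/(13 + w) (P(w) = 1/(w + 13) = 1/(13 + w))
I = I*√9767 (I = √(-133 - 9634) = √(-9767) = I*√9767 ≈ 98.828*I)
(I + 38202)/(-31830 + P(139)) = (I*√9767 + 38202)/(-31830 + 1/(13 + 139)) = (38202 + I*√9767)/(-31830 + 1/152) = (38202 + I*√9767)/(-4838159/152) = (38202 + I*√9767)*(-152/4838159) = -5806704/4838159 - 152*I*√9767/4838159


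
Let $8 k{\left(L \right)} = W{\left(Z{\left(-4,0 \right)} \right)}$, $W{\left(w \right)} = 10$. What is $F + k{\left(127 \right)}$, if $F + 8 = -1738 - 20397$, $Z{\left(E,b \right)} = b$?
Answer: $- \frac{88567}{4} \approx -22142.0$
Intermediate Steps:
$k{\left(L \right)} = \frac{5}{4}$ ($k{\left(L \right)} = \frac{1}{8} \cdot 10 = \frac{5}{4}$)
$F = -22143$ ($F = -8 - 22135 = -22143$)
$F + k{\left(127 \right)} = -22143 + \frac{5}{4} = - \frac{88567}{4}$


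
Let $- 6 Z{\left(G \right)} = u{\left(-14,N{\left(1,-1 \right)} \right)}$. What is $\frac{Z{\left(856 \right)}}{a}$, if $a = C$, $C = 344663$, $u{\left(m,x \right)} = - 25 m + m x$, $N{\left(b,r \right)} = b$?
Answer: $- \frac{56}{344663} \approx -0.00016248$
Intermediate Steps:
$Z{\left(G \right)} = -56$ ($Z{\left(G \right)} = - \frac{\left(-14\right) \left(-25 + 1\right)}{6} = - \frac{\left(-14\right) \left(-24\right)}{6} = \left(- \frac{1}{6}\right) 336 = -56$)
$a = 344663$
$\frac{Z{\left(856 \right)}}{a} = - \frac{56}{344663}$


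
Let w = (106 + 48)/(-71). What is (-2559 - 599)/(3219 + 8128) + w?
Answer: -1971656/805637 ≈ -2.4473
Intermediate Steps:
w = -154/71 (w = 154*(-1/71) = -154/71 ≈ -2.1690)
(-2559 - 599)/(3219 + 8128) + w = (-2559 - 599)/(3219 + 8128) - 154/71 = -3158/11347 - 154/71 = -1971656/805637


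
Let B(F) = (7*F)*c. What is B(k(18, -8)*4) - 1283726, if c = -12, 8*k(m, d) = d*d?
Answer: -1286414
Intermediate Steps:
k(m, d) = d²/8 (k(m, d) = (d*d)/8 = d²/8)
B(F) = -84*F (B(F) = (7*F)*(-12) = -84*F)
B(k(18, -8)*4) - 1283726 = -84*(⅛)*(-8)²*4 - 1283726 = -84*(⅛)*64*4 - 1283726 = -672*4 - 1283726 = -84*32 - 1283726 = -2688 - 1283726 = -1286414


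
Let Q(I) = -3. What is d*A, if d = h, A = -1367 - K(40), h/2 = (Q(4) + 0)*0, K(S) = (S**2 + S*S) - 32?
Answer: 0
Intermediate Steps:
K(S) = -32 + 2*S**2 (K(S) = (S**2 + S**2) - 32 = 2*S**2 - 32 = -32 + 2*S**2)
h = 0 (h = 2*((-3 + 0)*0) = 2*(-3*0) = 2*0 = 0)
A = -4535 (A = -1367 - (-32 + 2*40**2) = -1367 - (-32 + 2*1600) = -1367 - (-32 + 3200) = -1367 - 1*3168 = -1367 - 3168 = -4535)
d = 0
d*A = 0*(-4535) = 0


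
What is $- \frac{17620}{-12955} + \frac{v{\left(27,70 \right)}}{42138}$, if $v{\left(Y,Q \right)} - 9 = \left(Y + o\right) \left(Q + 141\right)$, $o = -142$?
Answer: $\frac{42823508}{54589779} \approx 0.78446$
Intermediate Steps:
$v{\left(Y,Q \right)} = 9 + \left(-142 + Y\right) \left(141 + Q\right)$ ($v{\left(Y,Q \right)} = 9 + \left(Y - 142\right) \left(Q + 141\right) = 9 + \left(-142 + Y\right) \left(141 + Q\right)$)
$- \frac{17620}{-12955} + \frac{v{\left(27,70 \right)}}{42138} = - \frac{17620}{-12955} + \frac{-20013 - 9940 + 141 \cdot 27 + 70 \cdot 27}{42138} = \left(-17620\right) \left(- \frac{1}{12955}\right) + \left(-20013 - 9940 + 3807 + 1890\right) \frac{1}{42138} = \frac{3524}{2591} - \frac{12128}{21069} = \frac{42823508}{54589779}$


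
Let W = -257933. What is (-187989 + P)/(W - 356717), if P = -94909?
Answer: 141449/307325 ≈ 0.46026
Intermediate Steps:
(-187989 + P)/(W - 356717) = (-187989 - 94909)/(-257933 - 356717) = -282898/(-614650) = -282898*(-1/614650) = 141449/307325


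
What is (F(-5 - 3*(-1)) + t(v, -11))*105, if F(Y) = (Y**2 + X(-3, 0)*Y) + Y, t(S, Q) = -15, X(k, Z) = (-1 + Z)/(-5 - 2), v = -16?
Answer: -1395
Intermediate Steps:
X(k, Z) = 1/7 - Z/7 (X(k, Z) = (-1 + Z)/(-7) = (-1 + Z)*(-1/7) = 1/7 - Z/7)
F(Y) = Y**2 + 8*Y/7 (F(Y) = (Y**2 + (1/7 - 1/7*0)*Y) + Y = (Y**2 + (1/7 + 0)*Y) + Y = (Y**2 + Y/7) + Y = Y**2 + 8*Y/7)
(F(-5 - 3*(-1)) + t(v, -11))*105 = ((-5 - 3*(-1))*(8 + 7*(-5 - 3*(-1)))/7 - 15)*105 = ((-5 + 3)*(8 + 7*(-5 + 3))/7 - 15)*105 = ((1/7)*(-2)*(8 + 7*(-2)) - 15)*105 = ((1/7)*(-2)*(8 - 14) - 15)*105 = ((1/7)*(-2)*(-6) - 15)*105 = (12/7 - 15)*105 = -93/7*105 = -1395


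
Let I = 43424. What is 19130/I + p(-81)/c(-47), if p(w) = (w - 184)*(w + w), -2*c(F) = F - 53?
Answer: 93257441/108560 ≈ 859.04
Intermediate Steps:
c(F) = 53/2 - F/2 (c(F) = -(F - 53)/2 = -(-53 + F)/2 = 53/2 - F/2)
p(w) = 2*w*(-184 + w) (p(w) = (-184 + w)*(2*w) = 2*w*(-184 + w))
19130/I + p(-81)/c(-47) = 19130/43424 + (2*(-81)*(-184 - 81))/(53/2 - ½*(-47)) = 19130*(1/43424) + (2*(-81)*(-265))/(53/2 + 47/2) = 9565/21712 + 42930/50 = 9565/21712 + 42930*(1/50) = 9565/21712 + 4293/5 = 93257441/108560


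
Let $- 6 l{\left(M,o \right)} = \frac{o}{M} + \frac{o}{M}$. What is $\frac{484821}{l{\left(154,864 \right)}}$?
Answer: $- \frac{4147913}{16} \approx -2.5924 \cdot 10^{5}$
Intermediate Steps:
$l{\left(M,o \right)} = - \frac{o}{3 M}$ ($l{\left(M,o \right)} = - \frac{\frac{o}{M} + \frac{o}{M}}{6} = - \frac{2 o \frac{1}{M}}{6} = - \frac{o}{3 M}$)
$\frac{484821}{l{\left(154,864 \right)}} = \frac{484821}{\left(- \frac{1}{3}\right) 864 \cdot \frac{1}{154}} = \frac{484821}{- \frac{144}{77}} = 484821 \left(- \frac{77}{144}\right) = - \frac{4147913}{16}$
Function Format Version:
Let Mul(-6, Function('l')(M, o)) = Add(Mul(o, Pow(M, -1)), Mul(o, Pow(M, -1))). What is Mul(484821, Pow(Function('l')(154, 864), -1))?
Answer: Rational(-4147913, 16) ≈ -2.5924e+5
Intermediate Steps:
Function('l')(M, o) = Mul(Rational(-1, 3), o, Pow(M, -1)) (Function('l')(M, o) = Mul(Rational(-1, 6), Add(Mul(o, Pow(M, -1)), Mul(o, Pow(M, -1)))) = Mul(Rational(-1, 6), Mul(2, o, Pow(M, -1))) = Mul(Rational(-1, 3), o, Pow(M, -1)))
Mul(484821, Pow(Function('l')(154, 864), -1)) = Mul(484821, Pow(Mul(Rational(-1, 3), 864, Pow(154, -1)), -1)) = Mul(484821, Pow(Mul(Rational(-1, 3), 864, Rational(1, 154)), -1)) = Mul(484821, Pow(Rational(-144, 77), -1)) = Mul(484821, Rational(-77, 144)) = Rational(-4147913, 16)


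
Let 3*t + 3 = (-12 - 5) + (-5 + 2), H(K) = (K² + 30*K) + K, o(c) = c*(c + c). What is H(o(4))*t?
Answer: -15456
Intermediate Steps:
o(c) = 2*c² (o(c) = c*(2*c) = 2*c²)
H(K) = K² + 31*K
t = -23/3 (t = -1 + ((-12 - 5) + (-5 + 2))/3 = -1 + (-17 - 3)/3 = -1 + (⅓)*(-20) = -1 - 20/3 = -23/3 ≈ -7.6667)
H(o(4))*t = ((2*4²)*(31 + 2*4²))*(-23/3) = ((2*16)*(31 + 2*16))*(-23/3) = (32*(31 + 32))*(-23/3) = (32*63)*(-23/3) = 2016*(-23/3) = -15456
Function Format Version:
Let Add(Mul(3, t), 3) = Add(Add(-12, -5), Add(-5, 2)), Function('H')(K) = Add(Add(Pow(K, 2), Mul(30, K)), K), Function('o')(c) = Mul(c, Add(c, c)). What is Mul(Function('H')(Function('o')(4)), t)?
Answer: -15456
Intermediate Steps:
Function('o')(c) = Mul(2, Pow(c, 2)) (Function('o')(c) = Mul(c, Mul(2, c)) = Mul(2, Pow(c, 2)))
Function('H')(K) = Add(Pow(K, 2), Mul(31, K))
t = Rational(-23, 3) (t = Add(-1, Mul(Rational(1, 3), Add(Add(-12, -5), Add(-5, 2)))) = Add(-1, Mul(Rational(1, 3), Add(-17, -3))) = Add(-1, Mul(Rational(1, 3), -20)) = Add(-1, Rational(-20, 3)) = Rational(-23, 3) ≈ -7.6667)
Mul(Function('H')(Function('o')(4)), t) = Mul(Mul(Mul(2, Pow(4, 2)), Add(31, Mul(2, Pow(4, 2)))), Rational(-23, 3)) = Mul(Mul(Mul(2, 16), Add(31, Mul(2, 16))), Rational(-23, 3)) = Mul(Mul(32, Add(31, 32)), Rational(-23, 3)) = Mul(Mul(32, 63), Rational(-23, 3)) = Mul(2016, Rational(-23, 3)) = -15456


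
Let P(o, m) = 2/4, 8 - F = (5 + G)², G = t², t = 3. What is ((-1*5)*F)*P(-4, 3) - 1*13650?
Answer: -13180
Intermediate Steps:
G = 9 (G = 3² = 9)
F = -188 (F = 8 - (5 + 9)² = 8 - 1*14² = 8 - 1*196 = 8 - 196 = -188)
P(o, m) = ½ (P(o, m) = 2*(¼) = ½)
((-1*5)*F)*P(-4, 3) - 1*13650 = (-1*5*(-188))*(½) - 1*13650 = -5*(-188)*(½) - 13650 = 940*(½) - 13650 = 470 - 13650 = -13180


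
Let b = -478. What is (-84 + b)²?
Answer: 315844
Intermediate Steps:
(-84 + b)² = (-84 - 478)² = (-562)² = 315844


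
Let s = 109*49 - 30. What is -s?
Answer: -5311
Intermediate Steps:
s = 5311 (s = 5341 - 30 = 5311)
-s = -1*5311 = -5311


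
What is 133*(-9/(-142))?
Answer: 1197/142 ≈ 8.4296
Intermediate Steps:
133*(-9/(-142)) = 133*(-9*(-1/142)) = 133*(9/142) = 1197/142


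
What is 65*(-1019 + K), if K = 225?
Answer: -51610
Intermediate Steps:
65*(-1019 + K) = 65*(-1019 + 225) = 65*(-794) = -51610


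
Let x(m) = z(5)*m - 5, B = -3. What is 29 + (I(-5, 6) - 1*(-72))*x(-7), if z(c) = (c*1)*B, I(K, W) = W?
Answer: 7829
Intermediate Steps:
z(c) = -3*c (z(c) = (c*1)*(-3) = c*(-3) = -3*c)
x(m) = -5 - 15*m (x(m) = (-3*5)*m - 5 = -15*m - 5 = -5 - 15*m)
29 + (I(-5, 6) - 1*(-72))*x(-7) = 29 + (6 - 1*(-72))*(-5 - 15*(-7)) = 29 + (6 + 72)*(-5 + 105) = 29 + 78*100 = 29 + 7800 = 7829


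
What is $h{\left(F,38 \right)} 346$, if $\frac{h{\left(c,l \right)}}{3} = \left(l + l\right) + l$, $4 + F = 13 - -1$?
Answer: $118332$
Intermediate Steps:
$F = 10$ ($F = -4 + \left(13 - -1\right) = -4 + \left(13 + 1\right) = -4 + 14 = 10$)
$h{\left(c,l \right)} = 9 l$ ($h{\left(c,l \right)} = 3 \left(\left(l + l\right) + l\right) = 3 \left(2 l + l\right) = 3 \cdot 3 l = 9 l$)
$h{\left(F,38 \right)} 346 = 9 \cdot 38 \cdot 346 = 342 \cdot 346 = 118332$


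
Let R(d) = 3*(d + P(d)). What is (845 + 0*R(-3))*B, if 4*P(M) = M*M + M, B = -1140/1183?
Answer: -5700/7 ≈ -814.29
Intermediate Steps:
B = -1140/1183 (B = -1140*1/1183 = -1140/1183 ≈ -0.96365)
P(M) = M/4 + M²/4 (P(M) = (M*M + M)/4 = (M² + M)/4 = (M + M²)/4 = M/4 + M²/4)
R(d) = 3*d + 3*d*(1 + d)/4 (R(d) = 3*(d + d*(1 + d)/4) = 3*d + 3*d*(1 + d)/4)
(845 + 0*R(-3))*B = (845 + 0*((¾)*(-3)*(5 - 3)))*(-1140/1183) = (845 + 0*((¾)*(-3)*2))*(-1140/1183) = (845 + 0*(-9/2))*(-1140/1183) = (845 + 0)*(-1140/1183) = 845*(-1140/1183) = -5700/7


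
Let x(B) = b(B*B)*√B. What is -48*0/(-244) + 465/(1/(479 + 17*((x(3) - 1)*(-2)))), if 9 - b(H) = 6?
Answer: 238545 - 47430*√3 ≈ 1.5639e+5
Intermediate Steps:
b(H) = 3 (b(H) = 9 - 1*6 = 9 - 6 = 3)
x(B) = 3*√B
-48*0/(-244) + 465/(1/(479 + 17*((x(3) - 1)*(-2)))) = -48*0/(-244) + 465/(1/(479 + 17*((3*√3 - 1)*(-2)))) = 0*(-1/244) + 465/(1/(479 + 17*((-1 + 3*√3)*(-2)))) = 0 + 465/(1/(479 + 17*(2 - 6*√3))) = 0 + 465/(1/(479 + (34 - 102*√3))) = 0 + 465/(1/(513 - 102*√3)) = 0 + 465*(513 - 102*√3) = 0 + (238545 - 47430*√3) = 238545 - 47430*√3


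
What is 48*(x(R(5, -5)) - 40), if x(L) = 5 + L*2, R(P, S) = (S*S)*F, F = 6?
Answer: 12720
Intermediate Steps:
R(P, S) = 6*S² (R(P, S) = (S*S)*6 = S²*6 = 6*S²)
x(L) = 5 + 2*L
48*(x(R(5, -5)) - 40) = 48*((5 + 2*(6*(-5)²)) - 40) = 48*((5 + 2*(6*25)) - 40) = 48*((5 + 2*150) - 40) = 48*((5 + 300) - 40) = 48*(305 - 40) = 48*265 = 12720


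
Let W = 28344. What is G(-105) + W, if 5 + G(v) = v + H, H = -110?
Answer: 28124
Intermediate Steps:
G(v) = -115 + v (G(v) = -5 + (v - 110) = -5 + (-110 + v) = -115 + v)
G(-105) + W = (-115 - 105) + 28344 = -220 + 28344 = 28124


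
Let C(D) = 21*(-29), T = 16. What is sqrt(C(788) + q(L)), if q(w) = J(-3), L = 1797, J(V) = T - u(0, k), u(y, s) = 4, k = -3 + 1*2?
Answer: I*sqrt(597) ≈ 24.434*I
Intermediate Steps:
k = -1 (k = -3 + 2 = -1)
J(V) = 12 (J(V) = 16 - 1*4 = 16 - 4 = 12)
C(D) = -609
q(w) = 12
sqrt(C(788) + q(L)) = sqrt(-609 + 12) = sqrt(-597) = I*sqrt(597)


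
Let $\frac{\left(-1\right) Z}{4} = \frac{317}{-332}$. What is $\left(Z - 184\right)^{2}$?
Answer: $\frac{223652025}{6889} \approx 32465.0$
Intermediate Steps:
$Z = \frac{317}{83}$ ($Z = - 4 \frac{317}{-332} = - 4 \cdot 317 \left(- \frac{1}{332}\right) = \left(-4\right) \left(- \frac{317}{332}\right) = \frac{317}{83} \approx 3.8193$)
$\left(Z - 184\right)^{2} = \left(\frac{317}{83} - 184\right)^{2} = \left(- \frac{14955}{83}\right)^{2} = \frac{223652025}{6889}$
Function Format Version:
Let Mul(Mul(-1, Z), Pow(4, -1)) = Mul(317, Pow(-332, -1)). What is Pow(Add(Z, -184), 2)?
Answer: Rational(223652025, 6889) ≈ 32465.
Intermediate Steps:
Z = Rational(317, 83) (Z = Mul(-4, Mul(317, Pow(-332, -1))) = Mul(-4, Mul(317, Rational(-1, 332))) = Mul(-4, Rational(-317, 332)) = Rational(317, 83) ≈ 3.8193)
Pow(Add(Z, -184), 2) = Pow(Add(Rational(317, 83), -184), 2) = Pow(Rational(-14955, 83), 2) = Rational(223652025, 6889)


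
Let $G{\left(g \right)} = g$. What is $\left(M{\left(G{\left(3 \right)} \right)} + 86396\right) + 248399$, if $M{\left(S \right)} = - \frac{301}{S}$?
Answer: $\frac{1004084}{3} \approx 3.3469 \cdot 10^{5}$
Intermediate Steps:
$\left(M{\left(G{\left(3 \right)} \right)} + 86396\right) + 248399 = \left(- \frac{301}{3} + 86396\right) + 248399 = \frac{258887}{3} + 248399 = \frac{1004084}{3}$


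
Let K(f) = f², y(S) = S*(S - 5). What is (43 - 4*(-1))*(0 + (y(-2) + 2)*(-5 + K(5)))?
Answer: 15040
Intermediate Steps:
y(S) = S*(-5 + S)
(43 - 4*(-1))*(0 + (y(-2) + 2)*(-5 + K(5))) = (43 - 4*(-1))*(0 + (-2*(-5 - 2) + 2)*(-5 + 5²)) = (43 + 4)*(0 + (-2*(-7) + 2)*(-5 + 25)) = 47*(0 + (14 + 2)*20) = 47*(0 + 16*20) = 47*(0 + 320) = 47*320 = 15040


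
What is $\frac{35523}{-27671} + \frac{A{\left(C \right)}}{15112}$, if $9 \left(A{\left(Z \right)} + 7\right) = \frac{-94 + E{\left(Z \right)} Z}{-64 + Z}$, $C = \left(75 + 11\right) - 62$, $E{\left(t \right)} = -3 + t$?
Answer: $- \frac{19333756339}{15053909472} \approx -1.2843$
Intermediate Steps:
$C = 24$ ($C = 86 - 62 = 24$)
$A{\left(Z \right)} = -7 + \frac{-94 + Z \left(-3 + Z\right)}{9 \left(-64 + Z\right)}$ ($A{\left(Z \right)} = -7 + \frac{\left(-94 + \left(-3 + Z\right) Z\right) \frac{1}{-64 + Z}}{9} = -7 + \frac{\left(-94 + Z \left(-3 + Z\right)\right) \frac{1}{-64 + Z}}{9} = -7 + \frac{\frac{1}{-64 + Z} \left(-94 + Z \left(-3 + Z\right)\right)}{9} = -7 + \frac{-94 + Z \left(-3 + Z\right)}{9 \left(-64 + Z\right)}$)
$\frac{35523}{-27671} + \frac{A{\left(C \right)}}{15112} = \frac{35523}{-27671} + \frac{\frac{1}{9} \frac{1}{-64 + 24} \left(3938 + 24^{2} - 1584\right)}{15112} = 35523 \left(- \frac{1}{27671}\right) + \frac{3938 + 576 - 1584}{9 \left(-40\right)} \frac{1}{15112} = - \frac{35523}{27671} + \frac{1}{9} \left(- \frac{1}{40}\right) 2930 \cdot \frac{1}{15112} = - \frac{35523}{27671} - \frac{293}{544032} = - \frac{19333756339}{15053909472}$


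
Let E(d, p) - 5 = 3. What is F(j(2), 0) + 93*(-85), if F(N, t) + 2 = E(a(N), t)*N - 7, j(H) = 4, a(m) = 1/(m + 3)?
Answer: -7882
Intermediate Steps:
a(m) = 1/(3 + m)
E(d, p) = 8 (E(d, p) = 5 + 3 = 8)
F(N, t) = -9 + 8*N (F(N, t) = -2 + (8*N - 7) = -2 + (-7 + 8*N) = -9 + 8*N)
F(j(2), 0) + 93*(-85) = (-9 + 8*4) + 93*(-85) = (-9 + 32) - 7905 = 23 - 7905 = -7882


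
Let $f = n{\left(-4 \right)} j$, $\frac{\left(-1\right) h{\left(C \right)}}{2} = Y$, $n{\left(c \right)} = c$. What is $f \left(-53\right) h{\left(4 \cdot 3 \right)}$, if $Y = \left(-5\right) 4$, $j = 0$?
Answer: $0$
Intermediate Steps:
$Y = -20$
$h{\left(C \right)} = 40$ ($h{\left(C \right)} = \left(-2\right) \left(-20\right) = 40$)
$f = 0$ ($f = \left(-4\right) 0 = 0$)
$f \left(-53\right) h{\left(4 \cdot 3 \right)} = 0 \left(-53\right) 40 = 0 \cdot 40 = 0$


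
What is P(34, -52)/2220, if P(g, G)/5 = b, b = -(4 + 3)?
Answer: -7/444 ≈ -0.015766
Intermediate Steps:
b = -7 (b = -1*7 = -7)
P(g, G) = -35 (P(g, G) = 5*(-7) = -35)
P(34, -52)/2220 = -35/2220 = -35*1/2220 = -7/444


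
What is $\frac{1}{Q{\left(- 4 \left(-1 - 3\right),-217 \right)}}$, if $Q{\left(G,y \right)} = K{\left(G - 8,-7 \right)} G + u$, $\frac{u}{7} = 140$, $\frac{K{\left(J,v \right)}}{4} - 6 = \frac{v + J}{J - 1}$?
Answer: $\frac{7}{9612} \approx 0.00072826$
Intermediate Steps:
$K{\left(J,v \right)} = 24 + \frac{4 \left(J + v\right)}{-1 + J}$ ($K{\left(J,v \right)} = 24 + 4 \frac{v + J}{J - 1} = 24 + 4 \frac{J + v}{-1 + J} = 24 + \frac{4 \left(J + v\right)}{-1 + J}$)
$u = 980$ ($u = 7 \cdot 140 = 980$)
$Q{\left(G,y \right)} = 980 + \frac{4 G \left(-69 + 7 G\right)}{-9 + G}$ ($Q{\left(G,y \right)} = \frac{4 \left(-6 - 7 + 7 \left(G - 8\right)\right)}{-1 + \left(G - 8\right)} G + 980 = \frac{4 \left(-6 - 7 + 7 \left(-8 + G\right)\right)}{-1 + \left(-8 + G\right)} G + 980 = \frac{4 \left(-6 - 7 + \left(-56 + 7 G\right)\right)}{-9 + G} G + 980 = \frac{4 \left(-69 + 7 G\right)}{-9 + G} G + 980 = \frac{4 G \left(-69 + 7 G\right)}{-9 + G} + 980 = 980 + \frac{4 G \left(-69 + 7 G\right)}{-9 + G}$)
$\frac{1}{Q{\left(- 4 \left(-1 - 3\right),-217 \right)}} = \frac{1}{4 \frac{1}{-9 - 4 \left(-1 - 3\right)} \left(-2205 + 7 \left(- 4 \left(-1 - 3\right)\right)^{2} + 176 \left(- 4 \left(-1 - 3\right)\right)\right)} = \frac{1}{4 \frac{1}{-9 - -16} \left(-2205 + 7 \left(\left(-4\right) \left(-4\right)\right)^{2} + 176 \left(\left(-4\right) \left(-4\right)\right)\right)} = \frac{1}{4 \frac{1}{-9 + 16} \left(-2205 + 7 \cdot 16^{2} + 176 \cdot 16\right)} = \frac{1}{4 \cdot \frac{1}{7} \left(-2205 + 7 \cdot 256 + 2816\right)} = \frac{1}{4 \cdot \frac{1}{7} \left(-2205 + 1792 + 2816\right)} = \frac{1}{4 \cdot \frac{1}{7} \cdot 2403} = \frac{1}{\frac{9612}{7}} = \frac{7}{9612}$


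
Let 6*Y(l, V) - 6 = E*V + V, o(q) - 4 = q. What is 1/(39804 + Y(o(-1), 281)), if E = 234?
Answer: 6/304865 ≈ 1.9681e-5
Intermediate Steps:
o(q) = 4 + q
Y(l, V) = 1 + 235*V/6 (Y(l, V) = 1 + (234*V + V)/6 = 1 + (235*V)/6 = 1 + 235*V/6)
1/(39804 + Y(o(-1), 281)) = 1/(39804 + (1 + (235/6)*281)) = 1/(39804 + (1 + 66035/6)) = 1/(39804 + 66041/6) = 1/(304865/6) = 6/304865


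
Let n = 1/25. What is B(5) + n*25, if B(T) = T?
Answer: 6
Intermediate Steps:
n = 1/25 ≈ 0.040000
B(5) + n*25 = 5 + (1/25)*25 = 5 + 1 = 6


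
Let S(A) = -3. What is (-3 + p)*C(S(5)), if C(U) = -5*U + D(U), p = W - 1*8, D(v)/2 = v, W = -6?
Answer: -153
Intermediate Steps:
D(v) = 2*v
p = -14 (p = -6 - 1*8 = -6 - 8 = -14)
C(U) = -3*U (C(U) = -5*U + 2*U = -3*U)
(-3 + p)*C(S(5)) = (-3 - 14)*(-3*(-3)) = -17*9 = -153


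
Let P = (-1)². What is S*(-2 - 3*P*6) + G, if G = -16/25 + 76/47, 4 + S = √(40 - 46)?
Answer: 95148/1175 - 20*I*√6 ≈ 80.977 - 48.99*I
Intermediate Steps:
P = 1
S = -4 + I*√6 (S = -4 + √(40 - 46) = -4 + √(-6) = -4 + I*√6 ≈ -4.0 + 2.4495*I)
G = 1148/1175 (G = -16*1/25 + 76*(1/47) = -16/25 + 76/47 = 1148/1175 ≈ 0.97702)
S*(-2 - 3*P*6) + G = (-4 + I*√6)*(-2 - 3*1*6) + 1148/1175 = (-4 + I*√6)*(-2 - 3*6) + 1148/1175 = (-4 + I*√6)*(-2 - 18) + 1148/1175 = (-4 + I*√6)*(-20) + 1148/1175 = (80 - 20*I*√6) + 1148/1175 = 95148/1175 - 20*I*√6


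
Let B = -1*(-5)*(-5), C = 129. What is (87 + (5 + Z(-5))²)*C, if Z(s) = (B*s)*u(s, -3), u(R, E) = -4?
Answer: 31619448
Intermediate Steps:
B = -25 (B = 5*(-5) = -25)
Z(s) = 100*s (Z(s) = -25*s*(-4) = 100*s)
(87 + (5 + Z(-5))²)*C = (87 + (5 + 100*(-5))²)*129 = (87 + (5 - 500)²)*129 = (87 + (-495)²)*129 = (87 + 245025)*129 = 245112*129 = 31619448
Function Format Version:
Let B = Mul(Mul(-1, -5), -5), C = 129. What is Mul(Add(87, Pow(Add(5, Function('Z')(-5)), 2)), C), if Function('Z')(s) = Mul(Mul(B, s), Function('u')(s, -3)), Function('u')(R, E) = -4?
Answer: 31619448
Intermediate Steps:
B = -25 (B = Mul(5, -5) = -25)
Function('Z')(s) = Mul(100, s) (Function('Z')(s) = Mul(Mul(-25, s), -4) = Mul(100, s))
Mul(Add(87, Pow(Add(5, Function('Z')(-5)), 2)), C) = Mul(Add(87, Pow(Add(5, Mul(100, -5)), 2)), 129) = Mul(Add(87, Pow(Add(5, -500), 2)), 129) = Mul(Add(87, Pow(-495, 2)), 129) = Mul(Add(87, 245025), 129) = Mul(245112, 129) = 31619448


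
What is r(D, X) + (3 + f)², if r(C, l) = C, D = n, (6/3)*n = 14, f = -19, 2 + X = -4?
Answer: 263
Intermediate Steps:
X = -6 (X = -2 - 4 = -6)
n = 7 (n = (½)*14 = 7)
D = 7
r(D, X) + (3 + f)² = 7 + (3 - 19)² = 7 + (-16)² = 7 + 256 = 263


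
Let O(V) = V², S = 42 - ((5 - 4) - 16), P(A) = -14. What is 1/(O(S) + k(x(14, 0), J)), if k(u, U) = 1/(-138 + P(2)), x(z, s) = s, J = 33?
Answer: 152/493847 ≈ 0.00030779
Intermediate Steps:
k(u, U) = -1/152 (k(u, U) = 1/(-138 - 14) = 1/(-152) = -1/152)
S = 57 (S = 42 - (1 - 16) = 42 - 1*(-15) = 42 + 15 = 57)
1/(O(S) + k(x(14, 0), J)) = 1/(57² - 1/152) = 1/(3249 - 1/152) = 1/(493847/152) = 152/493847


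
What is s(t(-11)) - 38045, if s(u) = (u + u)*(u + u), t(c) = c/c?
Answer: -38041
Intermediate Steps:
t(c) = 1
s(u) = 4*u**2 (s(u) = (2*u)*(2*u) = 4*u**2)
s(t(-11)) - 38045 = 4*1**2 - 38045 = 4*1 - 38045 = 4 - 38045 = -38041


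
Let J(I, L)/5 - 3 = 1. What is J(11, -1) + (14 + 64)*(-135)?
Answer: -10510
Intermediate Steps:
J(I, L) = 20 (J(I, L) = 15 + 5*1 = 15 + 5 = 20)
J(11, -1) + (14 + 64)*(-135) = 20 + (14 + 64)*(-135) = 20 + 78*(-135) = 20 - 10530 = -10510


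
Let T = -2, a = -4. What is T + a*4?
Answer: -18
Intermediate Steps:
T + a*4 = -2 - 4*4 = -2 - 16 = -18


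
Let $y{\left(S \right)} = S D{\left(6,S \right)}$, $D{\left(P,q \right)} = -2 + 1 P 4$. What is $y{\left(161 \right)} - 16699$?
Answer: $-13157$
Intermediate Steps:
$D{\left(P,q \right)} = -2 + 4 P$ ($D{\left(P,q \right)} = -2 + P 4 = -2 + 4 P$)
$y{\left(S \right)} = 22 S$ ($y{\left(S \right)} = S \left(-2 + 4 \cdot 6\right) = S \left(-2 + 24\right) = S 22 = 22 S$)
$y{\left(161 \right)} - 16699 = 22 \cdot 161 - 16699 = 3542 - 16699 = -13157$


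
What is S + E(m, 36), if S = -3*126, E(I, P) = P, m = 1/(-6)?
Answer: -342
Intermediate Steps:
m = -1/6 ≈ -0.16667
S = -378
S + E(m, 36) = -378 + 36 = -342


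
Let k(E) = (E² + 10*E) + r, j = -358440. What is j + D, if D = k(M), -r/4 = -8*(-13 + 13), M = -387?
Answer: -212541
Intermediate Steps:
r = 0 (r = -(-32)*(-13 + 13) = -(-32)*0 = -4*0 = 0)
k(E) = E² + 10*E (k(E) = (E² + 10*E) + 0 = E² + 10*E)
D = 145899 (D = -387*(10 - 387) = -387*(-377) = 145899)
j + D = -358440 + 145899 = -212541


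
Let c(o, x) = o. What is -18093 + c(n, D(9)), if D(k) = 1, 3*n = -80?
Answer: -54359/3 ≈ -18120.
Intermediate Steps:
n = -80/3 (n = (1/3)*(-80) = -80/3 ≈ -26.667)
-18093 + c(n, D(9)) = -18093 - 80/3 = -54359/3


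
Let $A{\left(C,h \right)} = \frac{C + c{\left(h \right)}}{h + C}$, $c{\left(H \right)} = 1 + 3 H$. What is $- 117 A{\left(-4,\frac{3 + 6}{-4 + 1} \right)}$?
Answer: $- \frac{1404}{7} \approx -200.57$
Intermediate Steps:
$A{\left(C,h \right)} = \frac{1 + C + 3 h}{C + h}$ ($A{\left(C,h \right)} = \frac{C + \left(1 + 3 h\right)}{h + C} = \frac{1 + C + 3 h}{C + h}$)
$- 117 A{\left(-4,\frac{3 + 6}{-4 + 1} \right)} = - 117 \frac{1 - 4 + 3 \frac{3 + 6}{-4 + 1}}{-4 + \frac{3 + 6}{-4 + 1}} = - 117 \frac{1 - 4 + 3 \frac{9}{-3}}{-4 + \frac{9}{-3}} = - 117 \frac{1 - 4 + 3 \cdot 9 \left(- \frac{1}{3}\right)}{-4 + 9 \left(- \frac{1}{3}\right)} = - 117 \frac{1 - 4 + 3 \left(-3\right)}{-4 - 3} = - 117 \frac{1 - 4 - 9}{-7} = - 117 \left(\left(- \frac{1}{7}\right) \left(-12\right)\right) = \left(-117\right) \frac{12}{7} = - \frac{1404}{7}$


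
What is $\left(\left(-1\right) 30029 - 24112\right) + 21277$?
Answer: $-32864$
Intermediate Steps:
$\left(\left(-1\right) 30029 - 24112\right) + 21277 = \left(-30029 - 24112\right) + 21277 = -54141 + 21277 = -32864$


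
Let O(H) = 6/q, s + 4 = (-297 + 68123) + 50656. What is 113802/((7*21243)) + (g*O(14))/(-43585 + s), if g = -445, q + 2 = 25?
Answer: 9315778648/12197298659 ≈ 0.76376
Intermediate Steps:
q = 23 (q = -2 + 25 = 23)
s = 118478 (s = -4 + ((-297 + 68123) + 50656) = -4 + (67826 + 50656) = -4 + 118482 = 118478)
O(H) = 6/23
113802/((7*21243)) + (g*O(14))/(-43585 + s) = 113802/((7*21243)) + (-445*6/23)/(-43585 + 118478) = 113802/148701 - 2670/23/74893 = 113802*(1/148701) - 2670/23*1/74893 = 37934/49567 - 2670/1722539 = 9315778648/12197298659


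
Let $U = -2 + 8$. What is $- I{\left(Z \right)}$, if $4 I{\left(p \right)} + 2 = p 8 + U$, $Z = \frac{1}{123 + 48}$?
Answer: $- \frac{173}{171} \approx -1.0117$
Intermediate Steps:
$U = 6$
$Z = \frac{1}{171} \approx 0.005848$
$I{\left(p \right)} = 1 + 2 p$ ($I{\left(p \right)} = - \frac{1}{2} + \frac{p 8 + 6}{4} = - \frac{1}{2} + \frac{8 p + 6}{4} = - \frac{1}{2} + \frac{6 + 8 p}{4} = - \frac{1}{2} + \left(\frac{3}{2} + 2 p\right) = 1 + 2 p$)
$- I{\left(Z \right)} = - (1 + 2 \cdot \frac{1}{171}) = - (1 + \frac{2}{171}) = \left(-1\right) \frac{173}{171} = - \frac{173}{171}$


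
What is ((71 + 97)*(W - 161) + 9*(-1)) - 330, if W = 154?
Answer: -1515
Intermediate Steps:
((71 + 97)*(W - 161) + 9*(-1)) - 330 = ((71 + 97)*(154 - 161) + 9*(-1)) - 330 = (168*(-7) - 9) - 330 = (-1176 - 9) - 330 = -1185 - 330 = -1515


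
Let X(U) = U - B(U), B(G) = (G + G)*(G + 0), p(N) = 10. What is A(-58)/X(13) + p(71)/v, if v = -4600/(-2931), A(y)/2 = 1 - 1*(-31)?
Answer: 184627/29900 ≈ 6.1748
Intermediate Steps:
B(G) = 2*G² (B(G) = (2*G)*G = 2*G²)
A(y) = 64 (A(y) = 2*(1 - 1*(-31)) = 2*(1 + 31) = 2*32 = 64)
v = 4600/2931 (v = -4600*(-1/2931) = 4600/2931 ≈ 1.5694)
X(U) = U - 2*U²
A(-58)/X(13) + p(71)/v = 64/((13*(1 - 2*13))) + 10/(4600/2931) = 64/((13*(1 - 26))) + 10*(2931/4600) = 64/((13*(-25))) + 2931/460 = 64/(-325) + 2931/460 = 64*(-1/325) + 2931/460 = -64/325 + 2931/460 = 184627/29900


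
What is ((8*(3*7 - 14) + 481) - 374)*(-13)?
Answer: -2119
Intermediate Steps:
((8*(3*7 - 14) + 481) - 374)*(-13) = ((8*(21 - 14) + 481) - 374)*(-13) = ((8*7 + 481) - 374)*(-13) = ((56 + 481) - 374)*(-13) = (537 - 374)*(-13) = 163*(-13) = -2119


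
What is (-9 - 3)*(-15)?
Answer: 180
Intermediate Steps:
(-9 - 3)*(-15) = -12*(-15) = 180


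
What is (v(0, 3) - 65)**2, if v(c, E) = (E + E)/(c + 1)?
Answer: 3481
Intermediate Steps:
v(c, E) = 2*E/(1 + c) (v(c, E) = (2*E)/(1 + c) = 2*E/(1 + c))
(v(0, 3) - 65)**2 = (2*3/(1 + 0) - 65)**2 = (2*3/1 - 65)**2 = (2*3*1 - 65)**2 = (6 - 65)**2 = (-59)**2 = 3481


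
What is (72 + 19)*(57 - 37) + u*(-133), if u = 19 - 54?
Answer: 6475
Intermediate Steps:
u = -35
(72 + 19)*(57 - 37) + u*(-133) = (72 + 19)*(57 - 37) - 35*(-133) = 91*20 + 4655 = 1820 + 4655 = 6475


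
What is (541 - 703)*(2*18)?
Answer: -5832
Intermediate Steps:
(541 - 703)*(2*18) = -162*36 = -5832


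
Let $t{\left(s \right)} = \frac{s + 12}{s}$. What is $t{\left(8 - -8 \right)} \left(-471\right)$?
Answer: $- \frac{3297}{4} \approx -824.25$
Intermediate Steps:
$t{\left(s \right)} = \frac{12 + s}{s}$
$t{\left(8 - -8 \right)} \left(-471\right) = \frac{12 + \left(8 - -8\right)}{8 - -8} \left(-471\right) = \frac{12 + \left(8 + 8\right)}{8 + 8} \left(-471\right) = \frac{12 + 16}{16} \left(-471\right) = \frac{1}{16} \cdot 28 \left(-471\right) = \frac{7}{4} \left(-471\right) = - \frac{3297}{4}$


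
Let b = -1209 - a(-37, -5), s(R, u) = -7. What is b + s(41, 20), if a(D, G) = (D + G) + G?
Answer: -1169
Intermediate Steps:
a(D, G) = D + 2*G
b = -1162 (b = -1209 - (-37 + 2*(-5)) = -1209 - (-37 - 10) = -1209 - 1*(-47) = -1209 + 47 = -1162)
b + s(41, 20) = -1162 - 7 = -1169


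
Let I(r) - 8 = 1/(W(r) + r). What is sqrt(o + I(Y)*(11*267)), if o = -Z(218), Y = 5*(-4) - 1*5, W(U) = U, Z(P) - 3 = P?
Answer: sqrt(2321626)/10 ≈ 152.37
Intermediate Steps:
Z(P) = 3 + P
Y = -25 (Y = -20 - 5 = -25)
I(r) = 8 + 1/(2*r) (I(r) = 8 + 1/(r + r) = 8 + 1/(2*r))
o = -221 (o = -(3 + 218) = -1*221 = -221)
sqrt(o + I(Y)*(11*267)) = sqrt(-221 + (8 + (1/2)/(-25))*(11*267)) = sqrt(-221 + (8 + (1/2)*(-1/25))*2937) = sqrt(-221 + (8 - 1/50)*2937) = sqrt(-221 + (399/50)*2937) = sqrt(-221 + 1171863/50) = sqrt(1160813/50) = sqrt(2321626)/10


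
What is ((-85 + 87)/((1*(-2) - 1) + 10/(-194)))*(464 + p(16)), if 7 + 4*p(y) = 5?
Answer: -89919/296 ≈ -303.78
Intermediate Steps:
p(y) = -½ (p(y) = -7/4 + (¼)*5 = -7/4 + 5/4 = -½)
((-85 + 87)/((1*(-2) - 1) + 10/(-194)))*(464 + p(16)) = ((-85 + 87)/((1*(-2) - 1) + 10/(-194)))*(464 - ½) = (2/((-2 - 1) + 10*(-1/194)))*(927/2) = (2/(-3 - 5/97))*(927/2) = (2/(-296/97))*(927/2) = (2*(-97/296))*(927/2) = -97/148*927/2 = -89919/296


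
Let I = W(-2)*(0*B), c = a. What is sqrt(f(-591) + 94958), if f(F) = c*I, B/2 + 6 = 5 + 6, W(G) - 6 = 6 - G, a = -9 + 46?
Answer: sqrt(94958) ≈ 308.15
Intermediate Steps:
a = 37
W(G) = 12 - G (W(G) = 6 + (6 - G) = 12 - G)
B = 10 (B = -12 + 2*(5 + 6) = -12 + 2*11 = -12 + 22 = 10)
c = 37
I = 0 (I = (12 - 1*(-2))*(0*10) = (12 + 2)*0 = 14*0 = 0)
f(F) = 0 (f(F) = 37*0 = 0)
sqrt(f(-591) + 94958) = sqrt(0 + 94958) = sqrt(94958)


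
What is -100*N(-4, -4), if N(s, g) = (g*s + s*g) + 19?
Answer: -5100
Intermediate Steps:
N(s, g) = 19 + 2*g*s (N(s, g) = (g*s + g*s) + 19 = 2*g*s + 19 = 19 + 2*g*s)
-100*N(-4, -4) = -100*(19 + 2*(-4)*(-4)) = -100*(19 + 32) = -100*51 = -5100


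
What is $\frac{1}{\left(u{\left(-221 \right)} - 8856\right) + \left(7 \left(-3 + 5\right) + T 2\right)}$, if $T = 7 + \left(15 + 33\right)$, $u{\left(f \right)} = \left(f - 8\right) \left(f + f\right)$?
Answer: $\frac{1}{92486} \approx 1.0812 \cdot 10^{-5}$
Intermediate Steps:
$u{\left(f \right)} = 2 f \left(-8 + f\right)$ ($u{\left(f \right)} = \left(-8 + f\right) 2 f = 2 f \left(-8 + f\right)$)
$T = 55$ ($T = 7 + 48 = 55$)
$\frac{1}{\left(u{\left(-221 \right)} - 8856\right) + \left(7 \left(-3 + 5\right) + T 2\right)} = \frac{1}{\left(2 \left(-221\right) \left(-8 - 221\right) - 8856\right) + \left(7 \left(-3 + 5\right) + 55 \cdot 2\right)} = \frac{1}{\left(2 \left(-221\right) \left(-229\right) - 8856\right) + \left(7 \cdot 2 + 110\right)} = \frac{1}{\left(101218 - 8856\right) + \left(14 + 110\right)} = \frac{1}{92362 + 124} = \frac{1}{92486}$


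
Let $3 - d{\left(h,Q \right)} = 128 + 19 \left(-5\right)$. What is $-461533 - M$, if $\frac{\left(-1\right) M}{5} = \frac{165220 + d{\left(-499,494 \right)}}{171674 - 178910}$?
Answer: $- \frac{1670239369}{3618} \approx -4.6165 \cdot 10^{5}$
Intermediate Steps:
$d{\left(h,Q \right)} = -30$ ($d{\left(h,Q \right)} = 3 - \left(128 + 19 \left(-5\right)\right) = 3 - \left(128 - 95\right) = 3 - 33 = -30$)
$M = \frac{412975}{3618}$ ($M = - 5 \frac{165220 - 30}{171674 - 178910} = - 5 \frac{165190}{-7236} = - 5 \cdot 165190 \left(- \frac{1}{7236}\right) = \left(-5\right) \left(- \frac{82595}{3618}\right) = \frac{412975}{3618} \approx 114.14$)
$-461533 - M = -461533 - \frac{412975}{3618} = - \frac{1670239369}{3618}$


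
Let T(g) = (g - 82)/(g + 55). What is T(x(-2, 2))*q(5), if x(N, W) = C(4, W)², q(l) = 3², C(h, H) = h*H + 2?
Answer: 162/155 ≈ 1.0452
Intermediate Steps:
C(h, H) = 2 + H*h (C(h, H) = H*h + 2 = 2 + H*h)
q(l) = 9
x(N, W) = (2 + 4*W)² (x(N, W) = (2 + W*4)² = (2 + 4*W)²)
T(g) = (-82 + g)/(55 + g)
T(x(-2, 2))*q(5) = ((-82 + 4*(1 + 2*2)²)/(55 + 4*(1 + 2*2)²))*9 = ((-82 + 4*(1 + 4)²)/(55 + 4*(1 + 4)²))*9 = ((-82 + 4*5²)/(55 + 4*5²))*9 = ((-82 + 4*25)/(55 + 4*25))*9 = ((-82 + 100)/(55 + 100))*9 = (18/155)*9 = 162/155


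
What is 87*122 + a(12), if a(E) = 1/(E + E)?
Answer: 254737/24 ≈ 10614.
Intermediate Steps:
a(E) = 1/(2*E)
87*122 + a(12) = 87*122 + (½)/12 = 10614 + (½)*(1/12) = 10614 + 1/24 = 254737/24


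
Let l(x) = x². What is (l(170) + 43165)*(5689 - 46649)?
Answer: -2951782400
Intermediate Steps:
(l(170) + 43165)*(5689 - 46649) = (170² + 43165)*(5689 - 46649) = (28900 + 43165)*(-40960) = 72065*(-40960) = -2951782400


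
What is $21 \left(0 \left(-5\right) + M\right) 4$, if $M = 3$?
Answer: $252$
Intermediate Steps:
$21 \left(0 \left(-5\right) + M\right) 4 = 21 \left(0 \left(-5\right) + 3\right) 4 = 21 \left(0 + 3\right) 4 = 21 \cdot 3 \cdot 4 = 63 \cdot 4 = 252$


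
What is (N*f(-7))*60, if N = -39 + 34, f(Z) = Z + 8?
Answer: -300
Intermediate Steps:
f(Z) = 8 + Z
N = -5
(N*f(-7))*60 = -5*(8 - 7)*60 = -5*1*60 = -5*60 = -300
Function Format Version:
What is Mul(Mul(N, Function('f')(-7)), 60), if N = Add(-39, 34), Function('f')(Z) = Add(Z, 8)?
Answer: -300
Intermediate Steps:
Function('f')(Z) = Add(8, Z)
N = -5
Mul(Mul(N, Function('f')(-7)), 60) = Mul(Mul(-5, Add(8, -7)), 60) = Mul(Mul(-5, 1), 60) = Mul(-5, 60) = -300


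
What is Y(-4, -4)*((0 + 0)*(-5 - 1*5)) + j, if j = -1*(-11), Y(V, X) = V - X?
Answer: 11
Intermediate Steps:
j = 11
Y(-4, -4)*((0 + 0)*(-5 - 1*5)) + j = (-4 - 1*(-4))*((0 + 0)*(-5 - 1*5)) + 11 = (-4 + 4)*(0*(-5 - 5)) + 11 = 0*(0*(-10)) + 11 = 0*0 + 11 = 0 + 11 = 11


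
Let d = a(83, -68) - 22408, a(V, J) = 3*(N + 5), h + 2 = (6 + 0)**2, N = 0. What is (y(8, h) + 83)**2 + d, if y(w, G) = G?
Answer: -8704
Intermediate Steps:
h = 34 (h = -2 + (6 + 0)**2 = -2 + 6**2 = -2 + 36 = 34)
a(V, J) = 15 (a(V, J) = 3*(0 + 5) = 3*5 = 15)
d = -22393 (d = 15 - 22408 = -22393)
(y(8, h) + 83)**2 + d = (34 + 83)**2 - 22393 = 117**2 - 22393 = 13689 - 22393 = -8704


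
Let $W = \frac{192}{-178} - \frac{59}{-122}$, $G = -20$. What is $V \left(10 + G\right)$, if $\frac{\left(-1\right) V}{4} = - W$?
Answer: $\frac{129220}{5429} \approx 23.802$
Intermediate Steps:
$W = - \frac{6461}{10858}$ ($W = 192 \left(- \frac{1}{178}\right) - - \frac{59}{122} = - \frac{96}{89} + \frac{59}{122} = - \frac{6461}{10858} \approx -0.59505$)
$V = - \frac{12922}{5429}$ ($V = - 4 \left(\left(-1\right) \left(- \frac{6461}{10858}\right)\right) = \left(-4\right) \frac{6461}{10858} = - \frac{12922}{5429} \approx -2.3802$)
$V \left(10 + G\right) = - \frac{12922 \left(10 - 20\right)}{5429} = \left(- \frac{12922}{5429}\right) \left(-10\right) = \frac{129220}{5429}$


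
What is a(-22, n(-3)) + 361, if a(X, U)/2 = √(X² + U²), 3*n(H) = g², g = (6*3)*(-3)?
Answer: 361 + 4*√236317 ≈ 2305.5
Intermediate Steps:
g = -54 (g = 18*(-3) = -54)
n(H) = 972 (n(H) = (⅓)*(-54)² = (⅓)*2916 = 972)
a(X, U) = 2*√(U² + X²) (a(X, U) = 2*√(X² + U²) = 2*√(U² + X²))
a(-22, n(-3)) + 361 = 2*√(972² + (-22)²) + 361 = 2*√(944784 + 484) + 361 = 2*√945268 + 361 = 2*(2*√236317) + 361 = 4*√236317 + 361 = 361 + 4*√236317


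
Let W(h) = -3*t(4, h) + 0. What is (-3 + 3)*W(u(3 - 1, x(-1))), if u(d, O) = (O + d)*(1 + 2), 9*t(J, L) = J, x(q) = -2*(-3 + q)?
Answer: 0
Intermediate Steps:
x(q) = 6 - 2*q
t(J, L) = J/9
u(d, O) = 3*O + 3*d (u(d, O) = (O + d)*3 = 3*O + 3*d)
W(h) = -4/3 (W(h) = -4/3 + 0 = -4/3)
(-3 + 3)*W(u(3 - 1, x(-1))) = (-3 + 3)*(-4/3) = 0*(-4/3) = 0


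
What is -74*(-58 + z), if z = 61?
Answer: -222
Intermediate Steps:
-74*(-58 + z) = -74*(-58 + 61) = -74*3 = -222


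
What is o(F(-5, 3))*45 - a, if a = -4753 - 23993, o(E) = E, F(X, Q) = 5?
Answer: 28971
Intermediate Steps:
a = -28746
o(F(-5, 3))*45 - a = 5*45 - 1*(-28746) = 225 + 28746 = 28971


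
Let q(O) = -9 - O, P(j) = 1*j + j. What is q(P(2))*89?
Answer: -1157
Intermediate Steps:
P(j) = 2*j (P(j) = j + j = 2*j)
q(P(2))*89 = (-9 - 2*2)*89 = (-9 - 1*4)*89 = (-9 - 4)*89 = -13*89 = -1157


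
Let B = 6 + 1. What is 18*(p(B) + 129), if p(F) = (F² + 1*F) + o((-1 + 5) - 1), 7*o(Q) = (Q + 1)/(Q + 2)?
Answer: 116622/35 ≈ 3332.1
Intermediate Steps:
B = 7
o(Q) = (1 + Q)/(7*(2 + Q)) (o(Q) = ((Q + 1)/(Q + 2))/7 = ((1 + Q)/(2 + Q))/7 = (1 + Q)/(7*(2 + Q)))
p(F) = 4/35 + F + F² (p(F) = (F² + 1*F) + (1 + ((-1 + 5) - 1))/(7*(2 + ((-1 + 5) - 1))) = (F² + F) + (1 + (4 - 1))/(7*(2 + (4 - 1))) = (F + F²) + (1 + 3)/(7*(2 + 3)) = (F + F²) + (⅐)*4/5 = (F + F²) + (⅐)*(⅕)*4 = (F + F²) + 4/35 = 4/35 + F + F²)
18*(p(B) + 129) = 18*((4/35 + 7 + 7²) + 129) = 18*((4/35 + 7 + 49) + 129) = 18*(1964/35 + 129) = 18*(6479/35) = 116622/35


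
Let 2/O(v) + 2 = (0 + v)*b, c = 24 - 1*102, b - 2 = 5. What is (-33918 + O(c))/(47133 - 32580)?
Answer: -9293533/3987522 ≈ -2.3307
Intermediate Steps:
b = 7 (b = 2 + 5 = 7)
c = -78 (c = 24 - 102 = -78)
O(v) = 2/(-2 + 7*v) (O(v) = 2/(-2 + (0 + v)*7) = 2/(-2 + v*7) = 2/(-2 + 7*v))
(-33918 + O(c))/(47133 - 32580) = (-33918 + 2/(-2 + 7*(-78)))/(47133 - 32580) = (-33918 + 2/(-2 - 546))/14553 = (-33918 + 2/(-548))*(1/14553) = (-33918 + 2*(-1/548))*(1/14553) = (-33918 - 1/274)*(1/14553) = -9293533/274*1/14553 = -9293533/3987522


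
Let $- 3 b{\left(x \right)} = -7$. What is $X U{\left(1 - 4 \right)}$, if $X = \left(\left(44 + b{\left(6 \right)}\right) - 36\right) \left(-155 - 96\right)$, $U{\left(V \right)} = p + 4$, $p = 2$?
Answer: $-15562$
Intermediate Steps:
$b{\left(x \right)} = \frac{7}{3}$ ($b{\left(x \right)} = \left(- \frac{1}{3}\right) \left(-7\right) = \frac{7}{3}$)
$U{\left(V \right)} = 6$ ($U{\left(V \right)} = 2 + 4 = 6$)
$X = - \frac{7781}{3}$ ($X = \left(\left(44 + \frac{7}{3}\right) - 36\right) \left(-155 - 96\right) = \left(\frac{139}{3} - 36\right) \left(-251\right) = \frac{31}{3} \left(-251\right) = - \frac{7781}{3} \approx -2593.7$)
$X U{\left(1 - 4 \right)} = \left(- \frac{7781}{3}\right) 6 = -15562$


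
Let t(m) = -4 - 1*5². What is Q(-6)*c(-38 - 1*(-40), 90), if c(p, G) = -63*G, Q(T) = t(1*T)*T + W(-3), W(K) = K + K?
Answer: -952560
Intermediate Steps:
t(m) = -29 (t(m) = -4 - 1*25 = -4 - 25 = -29)
W(K) = 2*K
Q(T) = -6 - 29*T (Q(T) = -29*T + 2*(-3) = -29*T - 6 = -6 - 29*T)
Q(-6)*c(-38 - 1*(-40), 90) = (-6 - 29*(-6))*(-63*90) = (-6 + 174)*(-5670) = 168*(-5670) = -952560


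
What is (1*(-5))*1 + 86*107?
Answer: 9197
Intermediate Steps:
(1*(-5))*1 + 86*107 = -5*1 + 9202 = -5 + 9202 = 9197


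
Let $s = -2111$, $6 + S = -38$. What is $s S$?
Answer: $92884$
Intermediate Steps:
$S = -44$ ($S = -6 - 38 = -44$)
$s S = \left(-2111\right) \left(-44\right) = 92884$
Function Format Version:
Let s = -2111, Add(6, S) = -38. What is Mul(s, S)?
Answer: 92884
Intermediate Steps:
S = -44 (S = Add(-6, -38) = -44)
Mul(s, S) = Mul(-2111, -44) = 92884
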